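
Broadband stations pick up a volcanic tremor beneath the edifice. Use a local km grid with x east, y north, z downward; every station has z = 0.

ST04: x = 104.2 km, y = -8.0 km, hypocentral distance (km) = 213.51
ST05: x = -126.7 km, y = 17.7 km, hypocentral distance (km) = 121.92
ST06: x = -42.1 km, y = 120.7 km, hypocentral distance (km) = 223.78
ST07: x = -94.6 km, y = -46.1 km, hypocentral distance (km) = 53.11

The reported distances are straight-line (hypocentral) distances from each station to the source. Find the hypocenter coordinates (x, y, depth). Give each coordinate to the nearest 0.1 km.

Each station gives a sphere (x−x_i)² + (y−y_i)² + z² = d_i² (stations at z=0).
Subtracting the ST04 sphere from ST05 and ST06: z² cancels, leaving linear equations in x and y:
-461.8 x + 51.4 y = 36166.57
-292.6 x + 257.4 y = 928.29
Solving: x ≈ -89.201, y ≈ -97.793 km (keep extra digits for the depth step; rounded: -89.2, -97.8).
Then from the ST04 sphere: z² = 213.51² − (x − 104.2)² − (y + 8.0)² with x = -89.201, y = -97.793, so z ≈ 10.945 ≈ 10.9 km.
Check against ST07 (with the unrounded solution): distance 53.11 ≈ 53.11 km. ✓

(-89.2, -97.8, 10.9)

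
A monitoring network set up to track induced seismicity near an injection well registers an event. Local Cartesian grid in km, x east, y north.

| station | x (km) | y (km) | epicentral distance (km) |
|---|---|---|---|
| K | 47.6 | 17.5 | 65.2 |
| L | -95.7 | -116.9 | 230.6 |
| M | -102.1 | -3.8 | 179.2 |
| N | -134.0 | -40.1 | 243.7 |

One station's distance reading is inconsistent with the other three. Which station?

M

Solve using three stations at a time. Using K, L, N (subtract circle equations pairwise → linear system) gives (x, y) ≈ (107.6, -8.0).
Distances from that point to each station vs reported:
  K: calculated 65.2 vs reported 65.2 → residual 0.0 km
  L: calculated 230.6 vs reported 230.6 → residual 0.0 km
  M: calculated 209.7 vs reported 179.2 → residual 30.5 km
  N: calculated 243.7 vs reported 243.7 → residual 0.0 km
K, L, N are mutually consistent (residuals ≈ 0); M is off by 30.5 km.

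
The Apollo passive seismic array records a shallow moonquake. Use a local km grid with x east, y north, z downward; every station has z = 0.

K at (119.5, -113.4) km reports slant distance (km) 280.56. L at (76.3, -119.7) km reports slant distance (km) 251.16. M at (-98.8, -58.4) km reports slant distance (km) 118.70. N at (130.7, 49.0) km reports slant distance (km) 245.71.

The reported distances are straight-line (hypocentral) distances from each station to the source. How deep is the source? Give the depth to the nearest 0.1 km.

Each station gives a sphere (x−x_i)² + (y−y_i)² + z² = d_i² (stations at z=0).
Subtracting the K sphere from L and M: z² cancels, leaving linear equations in x and y:
-86.4 x − 12.6 y = 8642.54
-436.6 x + 110.0 y = 50656.41
Solving: x ≈ -105.894, y ≈ 40.212 km (keep extra digits for the depth step; rounded: -105.9, 40.2).
Then from the K sphere: z² = 280.56² − (x − 119.5)² − (y + 113.4)² with x = -105.894, y = 40.212, so z ≈ 65.687 ≈ 65.7 km.
Check against N (with the unrounded solution): distance 245.70 ≈ 245.71 km. ✓

depth ≈ 65.7 km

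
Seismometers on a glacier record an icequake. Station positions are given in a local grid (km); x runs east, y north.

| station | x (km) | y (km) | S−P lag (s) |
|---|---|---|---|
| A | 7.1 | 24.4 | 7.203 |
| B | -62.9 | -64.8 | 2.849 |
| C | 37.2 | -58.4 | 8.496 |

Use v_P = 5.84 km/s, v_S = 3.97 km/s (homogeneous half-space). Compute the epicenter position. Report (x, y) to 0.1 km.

Distance from S−P lag: d = Δt · v_P v_S / (v_P − v_S) = Δt · (5.84·3.97)/(5.84−3.97) ≈ 12.3983·Δt.
So d_A = 89.30, d_B = 35.32, d_C = 105.34 km.
Circle about each station: (x − 7.1)² + (y − 24.4)² = 89.30²; (x + 62.9)² + (y + 64.8)² = 35.32²; (x − 37.2)² + (y + 58.4)² = 105.34².
Subtracting the A equation from the B and C equations removes the quadratic terms:
-140.0 x − 178.4 y = 14236.67
60.2 x − 165.6 y = 1026.60
Solving the 2×2 system: x ≈ -64.1, y ≈ -29.5 km.

(-64.1, -29.5)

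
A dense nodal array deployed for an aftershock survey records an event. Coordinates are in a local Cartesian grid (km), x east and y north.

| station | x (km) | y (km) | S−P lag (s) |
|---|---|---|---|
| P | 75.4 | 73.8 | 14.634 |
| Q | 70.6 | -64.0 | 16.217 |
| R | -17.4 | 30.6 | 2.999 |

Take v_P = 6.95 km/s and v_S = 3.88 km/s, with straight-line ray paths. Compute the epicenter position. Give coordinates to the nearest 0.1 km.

Distance from S−P lag: d = Δt · v_P v_S / (v_P − v_S) = Δt · (6.95·3.88)/(6.95−3.88) ≈ 8.7837·Δt.
So d_P = 128.54, d_Q = 142.45, d_R = 26.34 km.
Circle about each station: (x − 75.4)² + (y − 73.8)² = 128.54²; (x − 70.6)² + (y + 64.0)² = 142.45²; (x + 17.4)² + (y − 30.6)² = 26.34².
Subtracting the P equation from the Q and R equations removes the quadratic terms:
-9.6 x − 275.6 y = -5820.71
-185.6 x − 86.4 y = 5936.26
Solving the 2×2 system: x ≈ -42.5, y ≈ 22.6 km.

x ≈ -42.5 km, y ≈ 22.6 km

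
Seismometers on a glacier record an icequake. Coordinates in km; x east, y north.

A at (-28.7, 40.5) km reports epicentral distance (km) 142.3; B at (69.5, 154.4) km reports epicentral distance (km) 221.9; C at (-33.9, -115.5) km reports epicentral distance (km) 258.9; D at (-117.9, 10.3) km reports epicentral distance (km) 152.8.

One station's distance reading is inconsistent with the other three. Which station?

D

Solve using three stations at a time. Using A, B, C (subtract circle equations pairwise → linear system) gives (x, y) ≈ (-149.1, 116.4).
Distances from that point to each station vs reported:
  A: calculated 142.3 vs reported 142.3 → residual 0.0 km
  B: calculated 221.9 vs reported 221.9 → residual 0.0 km
  C: calculated 258.9 vs reported 258.9 → residual 0.0 km
  D: calculated 110.6 vs reported 152.8 → residual 42.2 km
A, B, C are mutually consistent (residuals ≈ 0); D is off by 42.2 km.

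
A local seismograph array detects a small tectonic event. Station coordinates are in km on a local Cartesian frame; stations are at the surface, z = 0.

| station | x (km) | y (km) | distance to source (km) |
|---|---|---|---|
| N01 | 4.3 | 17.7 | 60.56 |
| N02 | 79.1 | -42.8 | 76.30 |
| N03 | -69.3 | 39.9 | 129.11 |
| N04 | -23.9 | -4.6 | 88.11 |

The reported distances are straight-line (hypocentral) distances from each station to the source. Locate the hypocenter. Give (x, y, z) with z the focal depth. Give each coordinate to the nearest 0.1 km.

(52.9, 19.1, 36.1)

Each station gives a sphere (x−x_i)² + (y−y_i)² + z² = d_i² (stations at z=0).
Subtracting the N01 sphere from N02 and N03: z² cancels, leaving linear equations in x and y:
149.6 x − 121.0 y = 5602.69
-147.2 x + 44.4 y = -6939.16
Solving: x ≈ 52.904, y ≈ 19.105 km (keep extra digits for the depth step; rounded: 52.9, 19.1).
Then from the N01 sphere: z² = 60.56² − (x − 4.3)² − (y − 17.7)² with x = 52.904, y = 19.105, so z ≈ 36.100 ≈ 36.1 km.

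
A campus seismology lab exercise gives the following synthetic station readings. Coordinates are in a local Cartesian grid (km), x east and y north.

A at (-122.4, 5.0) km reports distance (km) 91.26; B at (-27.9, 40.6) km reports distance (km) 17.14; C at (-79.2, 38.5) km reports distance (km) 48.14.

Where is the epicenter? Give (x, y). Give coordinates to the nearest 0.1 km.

-33.2 km east, 24.3 km north

Circle about each station: (x + 122.4)² + (y − 5.0)² = 91.26²; (x + 27.9)² + (y − 40.6)² = 17.14²; (x + 79.2)² + (y − 38.5)² = 48.14².
Subtracting the A equation from the B and C equations removes the quadratic terms:
189.0 x + 71.2 y = -4545.38
86.4 x + 67.0 y = -1240.94
Solving the 2×2 system: x ≈ -33.2, y ≈ 24.3 km.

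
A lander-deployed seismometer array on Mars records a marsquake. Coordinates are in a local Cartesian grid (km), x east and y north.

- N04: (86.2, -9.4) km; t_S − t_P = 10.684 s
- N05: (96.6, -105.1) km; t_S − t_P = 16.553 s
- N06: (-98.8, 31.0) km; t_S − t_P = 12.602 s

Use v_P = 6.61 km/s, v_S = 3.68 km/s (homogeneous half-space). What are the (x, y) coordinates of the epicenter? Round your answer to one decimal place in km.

(-2.5, -9.9)

Distance from S−P lag: d = Δt · v_P v_S / (v_P − v_S) = Δt · (6.61·3.68)/(6.61−3.68) ≈ 8.3020·Δt.
So d_N04 = 88.70, d_N05 = 137.42, d_N06 = 104.62 km.
Circle about each station: (x − 86.2)² + (y + 9.4)² = 88.70²; (x − 96.6)² + (y + 105.1)² = 137.42²; (x + 98.8)² + (y − 31.0)² = 104.62².
Subtracting pairs of circle equations eliminates x²+y² and gives linear equations (the radical axes):
20.8 x − 191.4 y = 1842.20
-370.0 x + 80.8 y = 125.99
Solving the 2×2 system: x ≈ -2.5, y ≈ -9.9 km.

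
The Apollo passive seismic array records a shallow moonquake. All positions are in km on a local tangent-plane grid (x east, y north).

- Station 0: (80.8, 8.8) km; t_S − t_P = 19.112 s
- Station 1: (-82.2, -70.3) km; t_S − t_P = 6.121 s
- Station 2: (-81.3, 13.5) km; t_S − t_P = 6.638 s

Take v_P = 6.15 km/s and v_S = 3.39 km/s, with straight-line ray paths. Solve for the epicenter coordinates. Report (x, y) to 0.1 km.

(-58.0, -30.9)

Distance from S−P lag: d = Δt · v_P v_S / (v_P − v_S) = Δt · (6.15·3.39)/(6.15−3.39) ≈ 7.5538·Δt.
So d_Station 0 = 144.37, d_Station 1 = 46.24, d_Station 2 = 50.14 km.
Circle about each station: (x − 80.8)² + (y − 8.8)² = 144.37²; (x + 82.2)² + (y + 70.3)² = 46.24²; (x + 81.3)² + (y − 13.5)² = 50.14².
Subtracting the Station 0 equation from the Station 1 and Station 2 equations removes the quadratic terms:
-326.0 x − 158.2 y = 23797.41
-324.2 x + 9.4 y = 18514.54
Solving the 2×2 system: x ≈ -58.0, y ≈ -30.9 km.
Check against Station 0 (with the unrounded x, y): √((x − 80.8)²+(y − 8.8)²) = 144.37 ≈ 144.37 km. ✓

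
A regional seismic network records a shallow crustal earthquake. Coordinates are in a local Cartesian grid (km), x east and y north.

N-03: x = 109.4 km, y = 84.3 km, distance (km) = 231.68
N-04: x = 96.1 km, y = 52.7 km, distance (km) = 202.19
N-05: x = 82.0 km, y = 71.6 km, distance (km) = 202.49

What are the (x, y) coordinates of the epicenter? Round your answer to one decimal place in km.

(-71.3, -60.7)

Circle about each station: (x − 109.4)² + (y − 84.3)² = 231.68²; (x − 96.1)² + (y − 52.7)² = 202.19²; (x − 82.0)² + (y − 71.6)² = 202.49².
Subtracting pairs of circle equations eliminates x²+y² and gives linear equations (the radical axes):
-26.6 x − 63.2 y = 5732.48
-54.8 x − 25.4 y = 5449.13
Solving the 2×2 system: x ≈ -71.3, y ≈ -60.7 km.
Check against N-03 (with the unrounded x, y): √((x − 109.4)²+(y − 84.3)²) = 231.68 ≈ 231.68 km. ✓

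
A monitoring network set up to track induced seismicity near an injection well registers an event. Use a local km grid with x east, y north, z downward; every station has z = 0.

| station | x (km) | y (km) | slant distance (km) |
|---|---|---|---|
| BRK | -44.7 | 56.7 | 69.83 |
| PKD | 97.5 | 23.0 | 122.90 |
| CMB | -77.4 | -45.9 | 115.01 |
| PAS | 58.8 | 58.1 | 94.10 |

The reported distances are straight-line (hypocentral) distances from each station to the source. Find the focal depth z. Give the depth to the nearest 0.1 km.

depth ≈ 55.7 km

Each station gives a sphere (x−x_i)² + (y−y_i)² + z² = d_i² (stations at z=0).
Subtracting the BRK sphere from PKD and CMB: z² cancels, leaving linear equations in x and y:
284.4 x − 67.4 y = -5405.91
-65.4 x − 205.2 y = -5466.48
Solving: x ≈ -11.803, y ≈ 30.402 km (keep extra digits for the depth step; rounded: -11.8, 30.4).
Then from the BRK sphere: z² = 69.83² − (x + 44.7)² − (y − 56.7)² with x = -11.803, y = 30.402, so z ≈ 55.699 ≈ 55.7 km.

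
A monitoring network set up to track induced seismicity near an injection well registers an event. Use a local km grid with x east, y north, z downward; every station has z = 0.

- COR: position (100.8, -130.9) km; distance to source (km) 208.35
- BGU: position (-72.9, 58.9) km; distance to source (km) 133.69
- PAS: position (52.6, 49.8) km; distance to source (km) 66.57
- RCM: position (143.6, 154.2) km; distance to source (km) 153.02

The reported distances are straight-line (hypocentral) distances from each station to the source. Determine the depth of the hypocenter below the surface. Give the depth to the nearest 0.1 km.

65.4 km

Each station gives a sphere (x−x_i)² + (y−y_i)² + z² = d_i² (stations at z=0).
Subtracting the COR sphere from BGU and PAS: z² cancels, leaving linear equations in x and y:
-347.4 x + 379.6 y = 7024.88
-96.4 x + 361.4 y = 16929.51
Solving: x ≈ 43.703, y ≈ 58.501 km (keep extra digits for the depth step; rounded: 43.7, 58.5).
Then from the COR sphere: z² = 208.35² − (x − 100.8)² − (y + 130.9)² with x = 43.703, y = 58.501, so z ≈ 65.398 ≈ 65.4 km.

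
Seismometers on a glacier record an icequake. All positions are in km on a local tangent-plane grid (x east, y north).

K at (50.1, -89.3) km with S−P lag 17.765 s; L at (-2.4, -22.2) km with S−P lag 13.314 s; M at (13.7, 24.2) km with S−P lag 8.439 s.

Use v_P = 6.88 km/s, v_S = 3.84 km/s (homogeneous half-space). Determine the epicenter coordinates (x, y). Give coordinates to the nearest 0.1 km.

x ≈ 76.0 km, y ≈ 62.9 km

Distance from S−P lag: d = Δt · v_P v_S / (v_P − v_S) = Δt · (6.88·3.84)/(6.88−3.84) ≈ 8.6905·Δt.
So d_K = 154.39, d_L = 115.71, d_M = 73.34 km.
Circle about each station: (x − 50.1)² + (y + 89.3)² = 154.39²; (x + 2.4)² + (y + 22.2)² = 115.71²; (x − 13.7)² + (y − 24.2)² = 73.34².
Subtracting the K equation from the L and M equations removes the quadratic terms:
-105.0 x + 134.2 y = 461.57
-72.8 x + 227.0 y = 8746.35
Solving the 2×2 system: x ≈ 76.0, y ≈ 62.9 km.
Check against K (with the unrounded x, y): √((x − 50.1)²+(y + 89.3)²) = 154.39 ≈ 154.39 km. ✓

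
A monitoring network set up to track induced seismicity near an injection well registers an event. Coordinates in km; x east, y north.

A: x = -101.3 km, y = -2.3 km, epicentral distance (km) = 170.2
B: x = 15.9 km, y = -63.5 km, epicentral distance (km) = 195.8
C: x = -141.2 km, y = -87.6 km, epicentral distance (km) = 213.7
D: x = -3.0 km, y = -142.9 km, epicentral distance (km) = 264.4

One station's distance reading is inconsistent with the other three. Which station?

A

Solve using three stations at a time. Using B, C, D (subtract circle equations pairwise → linear system) gives (x, y) ≈ (-68.3, 113.4).
Distances from that point to each station vs reported:
  A: calculated 120.3 vs reported 170.2 → residual 49.9 km
  B: calculated 195.9 vs reported 195.8 → residual 0.1 km
  C: calculated 213.8 vs reported 213.7 → residual 0.1 km
  D: calculated 264.5 vs reported 264.4 → residual 0.1 km
B, C, D are mutually consistent (residuals ≈ 0); A is off by 49.9 km.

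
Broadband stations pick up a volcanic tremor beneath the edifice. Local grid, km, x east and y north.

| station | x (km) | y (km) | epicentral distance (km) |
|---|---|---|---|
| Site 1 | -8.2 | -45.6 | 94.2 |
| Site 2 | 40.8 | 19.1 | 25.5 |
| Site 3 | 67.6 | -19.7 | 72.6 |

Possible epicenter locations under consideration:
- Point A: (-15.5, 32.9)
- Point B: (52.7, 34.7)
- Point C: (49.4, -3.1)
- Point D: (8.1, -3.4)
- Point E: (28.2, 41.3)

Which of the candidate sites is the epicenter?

Point E

For each candidate, compare |candidate − station| to the reported distance:
Point A: residuals Site 1 15.4, Site 2 32.5, Site 3 25.7 → max 32.5 km
Point B: residuals Site 1 6.6, Site 2 5.9, Site 3 16.2 → max 16.2 km
Point C: residuals Site 1 22.6, Site 2 1.7, Site 3 48.0 → max 48.0 km
Point D: residuals Site 1 49.0, Site 2 14.2, Site 3 10.9 → max 49.0 km
Point E: residuals Site 1 0.0, Site 2 0.0, Site 3 0.0 → max 0.0 km
Only Point E has all residuals ≈ 0.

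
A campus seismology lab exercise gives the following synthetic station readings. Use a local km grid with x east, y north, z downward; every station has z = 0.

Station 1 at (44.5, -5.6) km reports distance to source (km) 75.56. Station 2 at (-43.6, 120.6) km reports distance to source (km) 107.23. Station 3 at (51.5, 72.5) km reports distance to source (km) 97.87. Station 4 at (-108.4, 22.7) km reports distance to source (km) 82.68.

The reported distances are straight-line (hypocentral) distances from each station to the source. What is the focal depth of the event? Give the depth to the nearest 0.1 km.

Each station gives a sphere (x−x_i)² + (y−y_i)² + z² = d_i² (stations at z=0).
Subtracting the Station 1 sphere from Station 2 and Station 3: z² cancels, leaving linear equations in x and y:
-176.2 x + 252.4 y = 8644.75
14.0 x + 156.2 y = 2027.67
Solving: x ≈ -27.000, y ≈ 15.401 km (keep extra digits for the depth step; rounded: -27.0, 15.4).
Then from the Station 1 sphere: z² = 75.56² − (x − 44.5)² − (y + 5.6)² with x = -27.000, y = 15.401, so z ≈ 12.491 ≈ 12.5 km.

z ≈ 12.5 km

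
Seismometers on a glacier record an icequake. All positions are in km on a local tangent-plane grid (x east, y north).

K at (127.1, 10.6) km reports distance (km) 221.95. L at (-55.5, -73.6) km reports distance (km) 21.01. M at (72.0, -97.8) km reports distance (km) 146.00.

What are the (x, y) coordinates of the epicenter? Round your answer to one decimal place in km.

-73.4 km east, -84.6 km north

Circle about each station: (x − 127.1)² + (y − 10.6)² = 221.95²; (x + 55.5)² + (y + 73.6)² = 21.01²; (x − 72.0)² + (y + 97.8)² = 146.00².
Subtracting pairs of circle equations eliminates x²+y² and gives linear equations (the radical axes):
-365.2 x − 168.4 y = 41050.82
-110.2 x − 216.8 y = 26427.87
Solving the 2×2 system: x ≈ -73.4, y ≈ -84.6 km.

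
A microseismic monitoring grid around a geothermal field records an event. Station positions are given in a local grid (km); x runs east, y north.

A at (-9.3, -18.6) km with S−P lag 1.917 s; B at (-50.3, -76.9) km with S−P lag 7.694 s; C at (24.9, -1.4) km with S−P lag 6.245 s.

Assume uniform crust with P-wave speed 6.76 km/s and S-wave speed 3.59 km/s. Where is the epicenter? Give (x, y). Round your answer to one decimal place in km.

-10.8 km east, -33.2 km north

Distance from S−P lag: d = Δt · v_P v_S / (v_P − v_S) = Δt · (6.76·3.59)/(6.76−3.59) ≈ 7.6556·Δt.
So d_A = 14.68, d_B = 58.90, d_C = 47.81 km.
Circle about each station: (x + 9.3)² + (y + 18.6)² = 14.68²; (x + 50.3)² + (y + 76.9)² = 58.90²; (x − 24.9)² + (y + 1.4)² = 47.81².
Subtracting the A equation from the B and C equations removes the quadratic terms:
-82.0 x − 116.6 y = 4757.54
68.4 x + 34.4 y = -1880.77
Solving the 2×2 system: x ≈ -10.8, y ≈ -33.2 km.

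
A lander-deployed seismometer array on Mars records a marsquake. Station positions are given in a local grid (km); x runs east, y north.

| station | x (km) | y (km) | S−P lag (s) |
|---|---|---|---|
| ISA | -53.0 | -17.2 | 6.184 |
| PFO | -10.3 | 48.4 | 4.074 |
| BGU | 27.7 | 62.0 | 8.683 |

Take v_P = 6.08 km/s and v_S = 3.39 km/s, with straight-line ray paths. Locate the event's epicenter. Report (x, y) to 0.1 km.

Distance from S−P lag: d = Δt · v_P v_S / (v_P − v_S) = Δt · (6.08·3.39)/(6.08−3.39) ≈ 7.6622·Δt.
So d_ISA = 47.38, d_PFO = 31.22, d_BGU = 66.53 km.
Circle about each station: (x + 53.0)² + (y + 17.2)² = 47.38²; (x + 10.3)² + (y − 48.4)² = 31.22²; (x − 27.7)² + (y − 62.0)² = 66.53².
Subtracting the ISA equation from the PFO and BGU equations removes the quadratic terms:
85.4 x + 131.2 y = 613.99
161.4 x + 158.4 y = -674.93
Solving the 2×2 system: x ≈ -24.3, y ≈ 20.5 km.
Check against ISA (with the unrounded x, y): √((x + 53.0)²+(y + 17.2)²) = 47.38 ≈ 47.38 km. ✓

x ≈ -24.3 km, y ≈ 20.5 km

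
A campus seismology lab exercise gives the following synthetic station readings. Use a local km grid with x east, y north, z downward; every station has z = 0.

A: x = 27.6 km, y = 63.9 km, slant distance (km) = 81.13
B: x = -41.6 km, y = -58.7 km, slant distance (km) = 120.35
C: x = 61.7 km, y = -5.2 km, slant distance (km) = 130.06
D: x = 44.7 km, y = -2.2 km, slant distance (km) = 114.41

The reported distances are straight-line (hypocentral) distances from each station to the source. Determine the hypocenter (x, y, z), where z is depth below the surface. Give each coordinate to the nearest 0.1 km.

Each station gives a sphere (x−x_i)² + (y−y_i)² + z² = d_i² (stations at z=0).
Subtracting the A sphere from B and C: z² cancels, leaving linear equations in x and y:
-138.4 x − 245.2 y = -7570.77
68.2 x − 138.2 y = -11344.57
Solving: x ≈ -48.408, y ≈ 58.199 km (keep extra digits for the depth step; rounded: -48.4, 58.2).
Then from the A sphere: z² = 81.13² − (x − 27.6)² − (y − 63.9)² with x = -48.408, y = 58.199, so z ≈ 27.791 ≈ 27.8 km.

x ≈ -48.4 km, y ≈ 58.2 km, depth ≈ 27.8 km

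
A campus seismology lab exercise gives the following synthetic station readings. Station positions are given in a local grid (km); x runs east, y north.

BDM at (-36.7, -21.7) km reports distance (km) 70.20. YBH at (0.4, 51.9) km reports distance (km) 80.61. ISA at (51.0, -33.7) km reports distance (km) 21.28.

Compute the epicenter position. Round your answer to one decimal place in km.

x ≈ 33.5 km, y ≈ -21.6 km

Circle about each station: (x + 36.7)² + (y + 21.7)² = 70.20²; (x − 0.4)² + (y − 51.9)² = 80.61²; (x − 51.0)² + (y + 33.7)² = 21.28².
Subtracting pairs of circle equations eliminates x²+y² and gives linear equations (the radical axes):
74.2 x + 147.2 y = -693.94
175.4 x − 24.0 y = 6394.11
Solving the 2×2 system: x ≈ 33.5, y ≈ -21.6 km.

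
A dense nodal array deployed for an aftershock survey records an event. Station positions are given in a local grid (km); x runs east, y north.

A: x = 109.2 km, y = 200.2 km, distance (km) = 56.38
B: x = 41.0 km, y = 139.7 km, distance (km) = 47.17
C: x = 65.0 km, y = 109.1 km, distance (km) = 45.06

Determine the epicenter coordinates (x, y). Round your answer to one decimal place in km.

Circle about each station: (x − 109.2)² + (y − 200.2)² = 56.38²; (x − 41.0)² + (y − 139.7)² = 47.17²; (x − 65.0)² + (y − 109.1)² = 45.06².
Subtracting pairs of circle equations eliminates x²+y² and gives linear equations (the radical axes):
-136.4 x − 121.0 y = -29853.89
-88.4 x − 182.2 y = -34728.57
Solving the 2×2 system: x ≈ 87.4, y ≈ 148.2 km.

x ≈ 87.4 km, y ≈ 148.2 km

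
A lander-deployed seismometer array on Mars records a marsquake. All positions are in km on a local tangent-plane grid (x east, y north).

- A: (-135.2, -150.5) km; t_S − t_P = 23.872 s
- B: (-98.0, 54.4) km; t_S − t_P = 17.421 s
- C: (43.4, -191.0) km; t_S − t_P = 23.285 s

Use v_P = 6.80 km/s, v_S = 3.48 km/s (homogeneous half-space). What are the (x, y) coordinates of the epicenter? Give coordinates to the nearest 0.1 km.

-11.0 km east, -34.2 km north

Distance from S−P lag: d = Δt · v_P v_S / (v_P − v_S) = Δt · (6.80·3.48)/(6.80−3.48) ≈ 7.1277·Δt.
So d_A = 170.15, d_B = 124.17, d_C = 165.97 km.
Circle about each station: (x + 135.2)² + (y + 150.5)² = 170.15²; (x + 98.0)² + (y − 54.4)² = 124.17²; (x − 43.4)² + (y + 191.0)² = 165.97².
Subtracting the A equation from the B and C equations removes the quadratic terms:
74.4 x + 409.8 y = -14833.10
357.2 x − 81.0 y = -1159.75
Solving the 2×2 system: x ≈ -11.0, y ≈ -34.2 km.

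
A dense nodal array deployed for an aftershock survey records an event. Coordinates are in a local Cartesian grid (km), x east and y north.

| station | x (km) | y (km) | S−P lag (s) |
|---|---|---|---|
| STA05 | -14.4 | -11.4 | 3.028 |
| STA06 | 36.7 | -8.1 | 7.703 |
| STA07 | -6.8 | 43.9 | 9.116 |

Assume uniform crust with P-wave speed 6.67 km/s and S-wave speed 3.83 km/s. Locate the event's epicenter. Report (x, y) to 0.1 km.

Distance from S−P lag: d = Δt · v_P v_S / (v_P − v_S) = Δt · (6.67·3.83)/(6.67−3.83) ≈ 8.9951·Δt.
So d_STA05 = 27.24, d_STA06 = 69.29, d_STA07 = 82.00 km.
Circle about each station: (x + 14.4)² + (y + 11.4)² = 27.24²; (x − 36.7)² + (y + 8.1)² = 69.29²; (x + 6.8)² + (y − 43.9)² = 82.00².
Subtracting pairs of circle equations eliminates x²+y² and gives linear equations (the radical axes):
102.2 x + 6.6 y = -2983.91
15.2 x + 110.6 y = -4345.85
Solving the 2×2 system: x ≈ -26.9, y ≈ -35.6 km.
Check against STA05 (with the unrounded x, y): √((x + 14.4)²+(y + 11.4)²) = 27.23 ≈ 27.24 km. ✓

-26.9 km east, -35.6 km north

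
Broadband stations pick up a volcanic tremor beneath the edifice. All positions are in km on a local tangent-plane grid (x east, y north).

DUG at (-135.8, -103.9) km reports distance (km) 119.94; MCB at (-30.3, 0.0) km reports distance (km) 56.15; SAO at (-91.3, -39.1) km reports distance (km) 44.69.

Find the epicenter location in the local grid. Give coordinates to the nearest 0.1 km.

Circle about each station: (x + 135.8)² + (y + 103.9)² = 119.94²; (x + 30.3)² + y² = 56.15²; (x + 91.3)² + (y + 39.1)² = 44.69².
Subtracting the DUG equation from the MCB and SAO equations removes the quadratic terms:
211.0 x + 207.8 y = -17085.98
89.0 x + 129.6 y = -6983.94
Solving the 2×2 system: x ≈ -86.2, y ≈ 5.3 km.

-86.2 km east, 5.3 km north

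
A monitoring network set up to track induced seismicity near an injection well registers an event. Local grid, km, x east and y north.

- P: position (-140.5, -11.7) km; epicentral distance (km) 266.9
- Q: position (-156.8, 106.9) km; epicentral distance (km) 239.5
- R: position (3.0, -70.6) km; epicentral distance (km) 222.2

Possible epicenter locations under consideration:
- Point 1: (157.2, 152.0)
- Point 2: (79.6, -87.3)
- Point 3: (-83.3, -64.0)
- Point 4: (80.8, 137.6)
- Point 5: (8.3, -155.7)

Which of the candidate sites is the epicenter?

For each candidate, compare |candidate − station| to the reported distance:
Point 1: residuals P 72.8, Q 77.7, R 48.6 → max 77.7 km
Point 2: residuals P 34.2, Q 66.4, R 143.8 → max 143.8 km
Point 3: residuals P 189.4, Q 53.5, R 135.6 → max 189.4 km
Point 4: residuals P 0.1, Q 0.1, R 0.1 → max 0.1 km
Point 5: residuals P 59.8, Q 70.7, R 136.9 → max 136.9 km
Only Point 4 has all residuals ≈ 0.

Point 4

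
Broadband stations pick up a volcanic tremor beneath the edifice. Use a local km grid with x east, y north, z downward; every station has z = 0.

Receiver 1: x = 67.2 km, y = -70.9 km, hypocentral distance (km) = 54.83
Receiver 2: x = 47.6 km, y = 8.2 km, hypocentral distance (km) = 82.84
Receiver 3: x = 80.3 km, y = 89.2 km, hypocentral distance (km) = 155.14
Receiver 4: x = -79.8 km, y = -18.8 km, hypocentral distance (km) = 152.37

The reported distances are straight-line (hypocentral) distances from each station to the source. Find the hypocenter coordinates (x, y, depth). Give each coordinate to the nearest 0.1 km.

Each station gives a sphere (x−x_i)² + (y−y_i)² + z² = d_i² (stations at z=0).
Subtracting the Receiver 1 sphere from Receiver 2 and Receiver 3: z² cancels, leaving linear equations in x and y:
-39.2 x + 158.2 y = -11065.79
26.2 x + 320.2 y = -16200.01
Solving: x ≈ 58.720, y ≈ -55.398 km (keep extra digits for the depth step; rounded: 58.7, -55.4).
Then from the Receiver 1 sphere: z² = 54.83² − (x − 67.2)² − (y + 70.9)² with x = 58.720, y = -55.398, so z ≈ 51.905 ≈ 51.9 km.

x ≈ 58.7 km, y ≈ -55.4 km, depth ≈ 51.9 km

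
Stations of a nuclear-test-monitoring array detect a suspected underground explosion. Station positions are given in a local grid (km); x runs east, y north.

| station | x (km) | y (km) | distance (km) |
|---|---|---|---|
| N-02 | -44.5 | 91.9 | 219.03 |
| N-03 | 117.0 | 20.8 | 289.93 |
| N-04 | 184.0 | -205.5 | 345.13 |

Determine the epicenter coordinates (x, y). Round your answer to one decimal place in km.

Circle about each station: (x + 44.5)² + (y − 91.9)² = 219.03²; (x − 117.0)² + (y − 20.8)² = 289.93²; (x − 184.0)² + (y + 205.5)² = 345.13².
Subtracting pairs of circle equations eliminates x²+y² and gives linear equations (the radical axes):
323.0 x − 142.2 y = -32389.48
457.0 x − 594.8 y = -5480.19
Solving the 2×2 system: x ≈ -145.4, y ≈ -102.5 km.
Check against N-02 (with the unrounded x, y): √((x + 44.5)²+(y − 91.9)²) = 219.03 ≈ 219.03 km. ✓

-145.4 km east, -102.5 km north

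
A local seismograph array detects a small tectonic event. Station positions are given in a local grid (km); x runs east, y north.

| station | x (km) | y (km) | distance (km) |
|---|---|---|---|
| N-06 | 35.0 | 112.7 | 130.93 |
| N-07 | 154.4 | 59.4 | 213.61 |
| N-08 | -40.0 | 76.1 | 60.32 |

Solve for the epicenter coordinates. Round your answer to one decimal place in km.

(-55.1, 17.7)

Circle about each station: (x − 35.0)² + (y − 112.7)² = 130.93²; (x − 154.4)² + (y − 59.4)² = 213.61²; (x + 40.0)² + (y − 76.1)² = 60.32².
Subtracting the N-06 equation from the N-07 and N-08 equations removes the quadratic terms:
238.8 x − 106.6 y = -15045.14
-150.0 x − 73.2 y = 6969.08
Solving the 2×2 system: x ≈ -55.1, y ≈ 17.7 km.
Check against N-06 (with the unrounded x, y): √((x − 35.0)²+(y − 112.7)²) = 130.93 ≈ 130.93 km. ✓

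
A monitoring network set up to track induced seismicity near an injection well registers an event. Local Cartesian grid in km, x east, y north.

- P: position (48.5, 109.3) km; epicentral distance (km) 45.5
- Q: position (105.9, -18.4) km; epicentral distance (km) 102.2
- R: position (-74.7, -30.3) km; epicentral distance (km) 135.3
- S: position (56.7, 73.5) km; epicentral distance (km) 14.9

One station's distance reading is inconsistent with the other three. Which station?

Solve using three stations at a time. Using P, Q, S (subtract circle equations pairwise → linear system) gives (x, y) ≈ (45.4, 63.9).
Distances from that point to each station vs reported:
  P: calculated 45.5 vs reported 45.5 → residual 0.0 km
  Q: calculated 102.2 vs reported 102.2 → residual 0.0 km
  R: calculated 152.6 vs reported 135.3 → residual 17.3 km
  S: calculated 14.8 vs reported 14.9 → residual 0.1 km
P, Q, S are mutually consistent (residuals ≈ 0); R is off by 17.3 km.

R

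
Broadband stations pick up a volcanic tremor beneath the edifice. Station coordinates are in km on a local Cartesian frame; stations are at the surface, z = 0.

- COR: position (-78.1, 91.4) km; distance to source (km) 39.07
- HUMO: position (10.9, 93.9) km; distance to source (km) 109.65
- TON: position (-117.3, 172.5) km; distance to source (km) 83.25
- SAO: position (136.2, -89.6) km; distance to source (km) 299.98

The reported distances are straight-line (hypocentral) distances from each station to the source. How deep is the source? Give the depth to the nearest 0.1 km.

34.9 km

Each station gives a sphere (x−x_i)² + (y−y_i)² + z² = d_i² (stations at z=0).
Subtracting the COR sphere from HUMO and TON: z² cancels, leaving linear equations in x and y:
178.0 x + 5.0 y = -16014.21
-78.4 x + 162.2 y = 23657.87
Solving: x ≈ -92.805, y ≈ 100.999 km (keep extra digits for the depth step; rounded: -92.8, 101.0).
Then from the COR sphere: z² = 39.07² − (x + 78.1)² − (y − 91.4)² with x = -92.805, y = 100.999, so z ≈ 34.901 ≈ 34.9 km.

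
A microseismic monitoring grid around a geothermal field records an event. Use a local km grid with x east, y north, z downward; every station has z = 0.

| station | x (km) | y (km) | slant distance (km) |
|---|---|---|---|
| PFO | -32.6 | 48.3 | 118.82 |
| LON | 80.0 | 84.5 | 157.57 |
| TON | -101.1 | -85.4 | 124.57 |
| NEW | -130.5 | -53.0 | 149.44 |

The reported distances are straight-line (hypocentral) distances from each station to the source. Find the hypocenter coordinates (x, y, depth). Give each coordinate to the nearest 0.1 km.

(15.3, -55.4, 32.7)

Each station gives a sphere (x−x_i)² + (y−y_i)² + z² = d_i² (stations at z=0).
Subtracting the PFO sphere from LON and TON: z² cancels, leaving linear equations in x and y:
225.2 x + 72.4 y = -565.51
-137.0 x − 267.4 y = 12719.23
Solving: x ≈ 15.301, y ≈ -55.406 km (keep extra digits for the depth step; rounded: 15.3, -55.4).
Then from the PFO sphere: z² = 118.82² − (x + 32.6)² − (y − 48.3)² with x = 15.301, y = -55.406, so z ≈ 32.692 ≈ 32.7 km.
Check against NEW (with the unrounded solution): distance 149.44 ≈ 149.44 km. ✓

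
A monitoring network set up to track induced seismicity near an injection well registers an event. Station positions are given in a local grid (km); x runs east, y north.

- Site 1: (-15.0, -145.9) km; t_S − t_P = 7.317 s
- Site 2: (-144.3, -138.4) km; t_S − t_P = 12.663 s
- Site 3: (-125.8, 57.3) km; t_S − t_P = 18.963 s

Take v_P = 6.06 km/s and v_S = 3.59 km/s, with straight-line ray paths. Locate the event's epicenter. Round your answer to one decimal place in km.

Distance from S−P lag: d = Δt · v_P v_S / (v_P − v_S) = Δt · (6.06·3.59)/(6.06−3.59) ≈ 8.8079·Δt.
So d_Site 1 = 64.45, d_Site 2 = 111.53, d_Site 3 = 167.02 km.
Circle about each station: (x + 15.0)² + (y + 145.9)² = 64.45²; (x + 144.3)² + (y + 138.4)² = 111.53²; (x + 125.8)² + (y − 57.3)² = 167.02².
Subtracting pairs of circle equations eliminates x²+y² and gives linear equations (the radical axes):
-258.6 x + 15.0 y = 10180.10
-221.6 x + 406.4 y = -26144.76
Solving the 2×2 system: x ≈ -44.5, y ≈ -88.6 km.
Check against Site 1 (with the unrounded x, y): √((x + 15.0)²+(y + 145.9)²) = 64.45 ≈ 64.45 km. ✓

-44.5 km east, -88.6 km north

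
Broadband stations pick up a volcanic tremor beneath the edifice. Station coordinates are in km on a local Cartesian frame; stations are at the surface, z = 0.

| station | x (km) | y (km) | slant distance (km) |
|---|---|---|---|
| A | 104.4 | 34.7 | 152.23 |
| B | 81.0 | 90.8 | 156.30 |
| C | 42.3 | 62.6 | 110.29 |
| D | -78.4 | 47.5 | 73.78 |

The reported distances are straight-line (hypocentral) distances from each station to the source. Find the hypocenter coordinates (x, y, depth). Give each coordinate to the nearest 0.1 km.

(-38.6, -3.2, 35.9)

Each station gives a sphere (x−x_i)² + (y−y_i)² + z² = d_i² (stations at z=0).
Subtracting the A sphere from B and C: z² cancels, leaving linear equations in x and y:
-46.8 x + 112.2 y = 1446.47
-124.2 x + 55.8 y = 4614.69
Solving: x ≈ -38.596, y ≈ -3.207 km (keep extra digits for the depth step; rounded: -38.6, -3.2).
Then from the A sphere: z² = 152.23² − (x − 104.4)² − (y − 34.7)² with x = -38.596, y = -3.207, so z ≈ 35.905 ≈ 35.9 km.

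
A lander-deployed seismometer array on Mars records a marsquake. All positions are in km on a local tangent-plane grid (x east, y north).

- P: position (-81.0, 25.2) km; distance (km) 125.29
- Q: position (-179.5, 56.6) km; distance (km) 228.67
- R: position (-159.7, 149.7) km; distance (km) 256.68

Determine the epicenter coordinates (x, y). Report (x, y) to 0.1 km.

38.0 km east, -14.0 km north

Circle about each station: (x + 81.0)² + (y − 25.2)² = 125.29²; (x + 179.5)² + (y − 56.6)² = 228.67²; (x + 159.7)² + (y − 149.7)² = 256.68².
Subtracting the P equation from the Q and R equations removes the quadratic terms:
-197.0 x + 62.8 y = -8364.61
-157.4 x + 249.0 y = -9468.90
Solving the 2×2 system: x ≈ 38.0, y ≈ -14.0 km.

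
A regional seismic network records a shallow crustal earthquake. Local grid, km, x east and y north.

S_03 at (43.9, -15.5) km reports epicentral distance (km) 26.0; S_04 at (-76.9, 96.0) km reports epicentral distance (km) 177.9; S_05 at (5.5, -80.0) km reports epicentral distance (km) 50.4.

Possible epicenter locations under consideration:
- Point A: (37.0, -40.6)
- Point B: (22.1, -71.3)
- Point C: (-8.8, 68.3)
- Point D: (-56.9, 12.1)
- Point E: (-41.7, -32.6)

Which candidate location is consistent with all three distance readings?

Point A

For each candidate, compare |candidate − station| to the reported distance:
Point A: residuals S_03 0.0, S_04 0.0, S_05 0.0 → max 0.0 km
Point B: residuals S_03 33.9, S_04 16.5, S_05 31.7 → max 33.9 km
Point C: residuals S_03 73.0, S_04 104.4, S_05 98.6 → max 104.4 km
Point D: residuals S_03 78.5, S_04 91.6, S_05 60.8 → max 91.6 km
Point E: residuals S_03 61.3, S_04 44.6, S_05 16.5 → max 61.3 km
Only Point A has all residuals ≈ 0.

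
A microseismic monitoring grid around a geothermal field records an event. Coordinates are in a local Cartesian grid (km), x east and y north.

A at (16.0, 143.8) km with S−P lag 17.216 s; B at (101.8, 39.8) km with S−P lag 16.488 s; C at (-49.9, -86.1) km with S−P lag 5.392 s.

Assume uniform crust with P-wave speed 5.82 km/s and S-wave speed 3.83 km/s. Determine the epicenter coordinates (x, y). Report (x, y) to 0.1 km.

Distance from S−P lag: d = Δt · v_P v_S / (v_P − v_S) = Δt · (5.82·3.83)/(5.82−3.83) ≈ 11.2013·Δt.
So d_A = 192.84, d_B = 184.69, d_C = 60.40 km.
Circle about each station: (x − 16.0)² + (y − 143.8)² = 192.84²; (x − 101.8)² + (y − 39.8)² = 184.69²; (x + 49.9)² + (y + 86.1)² = 60.40².
Subtracting the A equation from the B and C equations removes the quadratic terms:
171.6 x − 208.0 y = -5910.29
-131.8 x − 459.8 y = 22507.89
Solving the 2×2 system: x ≈ -69.6, y ≈ -29.0 km.

-69.6 km east, -29.0 km north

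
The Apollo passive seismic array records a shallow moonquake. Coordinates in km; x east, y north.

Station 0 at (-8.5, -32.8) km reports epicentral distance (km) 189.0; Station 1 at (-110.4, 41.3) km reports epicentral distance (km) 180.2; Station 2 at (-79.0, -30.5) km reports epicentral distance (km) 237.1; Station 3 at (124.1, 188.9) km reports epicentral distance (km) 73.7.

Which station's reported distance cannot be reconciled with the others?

Solve using three stations at a time. Using Station 0, Station 2, Station 3 (subtract circle equations pairwise → linear system) gives (x, y) ≈ (106.5, 117.3).
Distances from that point to each station vs reported:
  Station 0: calculated 189.0 vs reported 189.0 → residual 0.0 km
  Station 1: calculated 229.8 vs reported 180.2 → residual 49.6 km
  Station 2: calculated 237.1 vs reported 237.1 → residual 0.0 km
  Station 3: calculated 73.8 vs reported 73.7 → residual 0.1 km
Station 0, Station 2, Station 3 are mutually consistent (residuals ≈ 0); Station 1 is off by 49.6 km.

Station 1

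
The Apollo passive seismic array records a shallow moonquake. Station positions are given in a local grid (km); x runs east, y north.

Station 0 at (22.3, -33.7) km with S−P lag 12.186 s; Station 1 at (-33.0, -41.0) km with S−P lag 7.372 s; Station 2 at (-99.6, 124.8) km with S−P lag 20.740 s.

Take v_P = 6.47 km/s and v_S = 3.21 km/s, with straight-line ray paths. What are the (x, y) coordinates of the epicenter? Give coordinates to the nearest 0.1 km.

Distance from S−P lag: d = Δt · v_P v_S / (v_P − v_S) = Δt · (6.47·3.21)/(6.47−3.21) ≈ 6.3708·Δt.
So d_Station 0 = 77.63, d_Station 1 = 46.97, d_Station 2 = 132.13 km.
Circle about each station: (x − 22.3)² + (y + 33.7)² = 77.63²; (x + 33.0)² + (y + 41.0)² = 46.97²; (x + 99.6)² + (y − 124.8)² = 132.13².
Subtracting the Station 0 equation from the Station 1 and Station 2 equations removes the quadratic terms:
-110.6 x − 14.6 y = 4957.26
-243.8 x + 317.0 y = 12430.30
Solving the 2×2 system: x ≈ -45.4, y ≈ 4.3 km.

(-45.4, 4.3)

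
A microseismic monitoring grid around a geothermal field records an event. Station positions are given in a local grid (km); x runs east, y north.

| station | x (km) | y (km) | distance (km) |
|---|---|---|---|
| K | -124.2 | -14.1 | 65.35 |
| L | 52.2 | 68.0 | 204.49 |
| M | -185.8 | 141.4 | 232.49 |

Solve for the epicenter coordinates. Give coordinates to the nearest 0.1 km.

Circle about each station: (x + 124.2)² + (y + 14.1)² = 65.35²; (x − 52.2)² + (y − 68.0)² = 204.49²; (x + 185.8)² + (y − 141.4)² = 232.49².
Subtracting the K equation from the L and M equations removes the quadratic terms:
352.8 x + 164.2 y = -45821.15
-123.2 x + 311.0 y = -10889.83
Solving the 2×2 system: x ≈ -95.9, y ≈ -73.0 km.

x ≈ -95.9 km, y ≈ -73.0 km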